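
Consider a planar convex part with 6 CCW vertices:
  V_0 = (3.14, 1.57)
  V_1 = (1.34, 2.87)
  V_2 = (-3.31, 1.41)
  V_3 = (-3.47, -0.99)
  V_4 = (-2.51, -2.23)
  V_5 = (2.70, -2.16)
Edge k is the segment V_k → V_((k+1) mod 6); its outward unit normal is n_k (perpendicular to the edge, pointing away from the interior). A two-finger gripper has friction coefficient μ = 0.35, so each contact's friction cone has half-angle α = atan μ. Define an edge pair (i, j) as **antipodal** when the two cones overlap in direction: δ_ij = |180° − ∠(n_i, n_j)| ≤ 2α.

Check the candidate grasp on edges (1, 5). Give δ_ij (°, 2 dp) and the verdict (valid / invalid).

α = atan 0.35 = 19.29°;  2α = 38.58°
edge 1: e_1 = (-4.65, -1.46);  n_1 = (-0.2996, +0.9541)
edge 5: e_5 = (+0.44, +3.73);  n_5 = (+0.9931, -0.1172)
∠(n_1, n_5) = 114.16°
δ = |180° − 114.16°| = 65.84°
65.84° > 2α = 38.58°  →  invalid

δ = 65.84°, invalid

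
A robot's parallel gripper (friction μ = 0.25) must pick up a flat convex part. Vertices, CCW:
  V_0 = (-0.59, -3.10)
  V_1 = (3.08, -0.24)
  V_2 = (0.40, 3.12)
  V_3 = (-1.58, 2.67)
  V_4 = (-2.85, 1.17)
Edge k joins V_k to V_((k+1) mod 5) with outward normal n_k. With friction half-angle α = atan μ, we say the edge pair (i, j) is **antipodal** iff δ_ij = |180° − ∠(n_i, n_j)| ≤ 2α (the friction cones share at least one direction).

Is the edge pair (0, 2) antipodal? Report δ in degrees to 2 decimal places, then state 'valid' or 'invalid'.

α = atan 0.25 = 14.04°;  2α = 28.07°
edge 0: e_0 = (+3.67, +2.86);  n_0 = (+0.6147, -0.7888)
edge 2: e_2 = (-1.98, -0.45);  n_2 = (-0.2216, +0.9751)
∠(n_0, n_2) = 154.88°
δ = |180° − 154.88°| = 25.12°
25.12° ≤ 2α = 28.07°  →  valid

δ = 25.12°, valid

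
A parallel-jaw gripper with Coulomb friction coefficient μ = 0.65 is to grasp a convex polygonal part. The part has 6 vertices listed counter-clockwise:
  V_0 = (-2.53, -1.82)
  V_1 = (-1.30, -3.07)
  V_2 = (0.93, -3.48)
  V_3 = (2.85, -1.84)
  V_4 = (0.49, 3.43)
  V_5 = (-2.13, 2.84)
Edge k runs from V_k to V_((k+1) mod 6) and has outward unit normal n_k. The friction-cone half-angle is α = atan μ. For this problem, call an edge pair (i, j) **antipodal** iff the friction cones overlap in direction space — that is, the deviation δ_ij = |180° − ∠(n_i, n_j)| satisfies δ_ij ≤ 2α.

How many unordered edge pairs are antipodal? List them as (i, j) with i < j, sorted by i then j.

count = 7; pairs: (0,3), (0,4), (1,3), (1,4), (2,4), (2,5), (3,5)

α = atan 0.65 = 33.02°;  2α = 66.05°
n_0 = (-0.7128, -0.7014)
n_1 = (-0.1808, -0.9835)
n_2 = (+0.6495, -0.7604)
n_3 = (+0.9127, +0.4087)
n_4 = (-0.2197, +0.9756)
n_5 = (-0.9963, +0.0855)
  (0,1): δ = 144.96°  ·
  (0,2): δ = 94.04°  ·
  (0,3): δ = 20.41°  ✓
  (0,4): δ = 58.15°  ✓
  (0,5): δ = 130.56°  ·
  (1,2): δ = 129.08°  ·
  (1,3): δ = 55.46°  ✓
  (1,4): δ = 23.11°  ✓
  (1,5): δ = 95.51°  ·
  (2,3): δ = 106.38°  ·
  (2,4): δ = 27.81°  ✓
  (2,5): δ = 44.59°  ✓
  (3,4): δ = 101.43°  ·
  (3,5): δ = 29.03°  ✓
  (4,5): δ = 107.60°  ·
antipodal pairs: 7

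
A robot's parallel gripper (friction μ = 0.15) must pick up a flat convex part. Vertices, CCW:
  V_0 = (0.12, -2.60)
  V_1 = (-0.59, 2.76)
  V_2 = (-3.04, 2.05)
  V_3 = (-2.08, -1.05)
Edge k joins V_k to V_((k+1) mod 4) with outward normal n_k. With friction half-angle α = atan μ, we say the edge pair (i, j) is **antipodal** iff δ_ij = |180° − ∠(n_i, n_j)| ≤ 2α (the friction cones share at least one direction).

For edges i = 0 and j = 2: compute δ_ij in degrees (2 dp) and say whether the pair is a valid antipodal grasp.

α = atan 0.15 = 8.53°;  2α = 17.06°
edge 0: e_0 = (-0.71, +5.36);  n_0 = (+0.9913, +0.1313)
edge 2: e_2 = (+0.96, -3.10);  n_2 = (-0.9552, -0.2958)
∠(n_0, n_2) = 170.34°
δ = |180° − 170.34°| = 9.66°
9.66° ≤ 2α = 17.06°  →  valid

δ = 9.66°, valid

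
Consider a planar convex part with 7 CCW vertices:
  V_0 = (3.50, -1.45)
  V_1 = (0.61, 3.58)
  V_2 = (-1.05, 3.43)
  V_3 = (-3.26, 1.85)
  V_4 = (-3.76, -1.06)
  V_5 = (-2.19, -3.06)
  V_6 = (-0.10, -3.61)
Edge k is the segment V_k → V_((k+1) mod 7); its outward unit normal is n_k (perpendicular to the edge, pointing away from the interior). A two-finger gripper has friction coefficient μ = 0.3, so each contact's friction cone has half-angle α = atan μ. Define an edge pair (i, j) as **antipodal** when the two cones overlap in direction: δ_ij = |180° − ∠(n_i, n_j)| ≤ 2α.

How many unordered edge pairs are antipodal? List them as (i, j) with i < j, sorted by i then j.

α = atan 0.3 = 16.70°;  2α = 33.40°
n_0 = (+0.8671, +0.4982)
n_1 = (-0.0900, +0.9959)
n_2 = (-0.5816, +0.8135)
n_3 = (-0.9856, +0.1693)
n_4 = (-0.7866, -0.6175)
n_5 = (-0.2545, -0.9671)
n_6 = (+0.5145, -0.8575)
  (0,1): δ = 114.72°  ·
  (0,2): δ = 84.32°  ·
  (0,3): δ = 39.63°  ·
  (0,4): δ = 8.25°  ✓
  (0,5): δ = 45.38°  ·
  (0,6): δ = 91.08°  ·
  (1,2): δ = 149.60°  ·
  (1,3): δ = 104.91°  ·
  (1,4): δ = 57.03°  ·
  (1,5): δ = 19.91°  ✓
  (1,6): δ = 25.80°  ✓
  (2,3): δ = 135.31°  ·
  (2,4): δ = 87.43°  ·
  (2,5): δ = 50.31°  ·
  (2,6): δ = 4.60°  ✓
  (3,4): δ = 132.12°  ·
  (3,5): δ = 94.99°  ·
  (3,6): δ = 49.29°  ·
  (4,5): δ = 142.88°  ·
  (4,6): δ = 97.17°  ·
  (5,6): δ = 134.29°  ·
antipodal pairs: 4

count = 4; pairs: (0,4), (1,5), (1,6), (2,6)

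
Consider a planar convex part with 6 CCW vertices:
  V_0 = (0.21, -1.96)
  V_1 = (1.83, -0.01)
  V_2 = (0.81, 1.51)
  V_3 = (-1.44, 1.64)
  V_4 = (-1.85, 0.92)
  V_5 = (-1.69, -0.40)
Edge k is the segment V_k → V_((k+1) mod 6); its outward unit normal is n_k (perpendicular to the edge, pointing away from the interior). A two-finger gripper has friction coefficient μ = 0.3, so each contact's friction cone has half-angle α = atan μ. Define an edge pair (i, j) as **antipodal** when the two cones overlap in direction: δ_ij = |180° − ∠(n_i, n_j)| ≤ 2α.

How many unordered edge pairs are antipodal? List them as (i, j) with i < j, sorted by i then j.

α = atan 0.3 = 16.70°;  2α = 33.40°
n_0 = (+0.7692, -0.6390)
n_1 = (+0.8304, +0.5572)
n_2 = (+0.0577, +0.9983)
n_3 = (-0.8690, +0.4948)
n_4 = (-0.9927, -0.1203)
n_5 = (-0.6346, -0.7729)
  (0,1): δ = 106.42°  ·
  (0,2): δ = 53.59°  ·
  (0,3): δ = 10.06°  ✓
  (0,4): δ = 46.63°  ·
  (0,5): δ = 90.33°  ·
  (1,2): δ = 127.17°  ·
  (1,3): δ = 63.52°  ·
  (1,4): δ = 26.95°  ✓
  (1,5): δ = 16.75°  ✓
  (2,3): δ = 116.35°  ·
  (2,4): δ = 79.78°  ·
  (2,5): δ = 36.08°  ·
  (3,4): δ = 143.43°  ·
  (3,5): δ = 99.73°  ·
  (4,5): δ = 136.30°  ·
antipodal pairs: 3

count = 3; pairs: (0,3), (1,4), (1,5)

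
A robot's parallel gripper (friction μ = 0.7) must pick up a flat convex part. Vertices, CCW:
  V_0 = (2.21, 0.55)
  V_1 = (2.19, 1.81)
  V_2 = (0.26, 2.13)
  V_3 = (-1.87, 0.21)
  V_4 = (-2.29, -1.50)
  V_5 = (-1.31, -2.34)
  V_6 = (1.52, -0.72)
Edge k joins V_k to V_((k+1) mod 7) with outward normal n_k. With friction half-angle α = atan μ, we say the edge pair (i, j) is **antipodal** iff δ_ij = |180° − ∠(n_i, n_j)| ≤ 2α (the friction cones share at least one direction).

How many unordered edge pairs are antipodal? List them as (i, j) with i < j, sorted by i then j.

count = 9; pairs: (0,2), (0,3), (0,4), (1,4), (1,5), (2,5), (2,6), (3,5), (3,6)

α = atan 0.7 = 34.99°;  2α = 69.98°
n_0 = (+0.9999, +0.0159)
n_1 = (+0.1636, +0.9865)
n_2 = (-0.6695, +0.7428)
n_3 = (-0.9711, +0.2385)
n_4 = (-0.6508, -0.7593)
n_5 = (+0.4968, -0.8679)
n_6 = (+0.8787, -0.4774)
  (0,1): δ = 100.32°  ·
  (0,2): δ = 48.88°  ✓
  (0,3): δ = 14.71°  ✓
  (0,4): δ = 48.49°  ✓
  (0,5): δ = 118.88°  ·
  (0,6): δ = 150.58°  ·
  (1,2): δ = 128.55°  ·
  (1,3): δ = 94.39°  ·
  (1,4): δ = 31.19°  ✓
  (1,5): δ = 39.20°  ✓
  (1,6): δ = 70.90°  ·
  (2,3): δ = 145.83°  ·
  (2,4): δ = 82.63°  ·
  (2,5): δ = 12.24°  ✓
  (2,6): δ = 19.45°  ✓
  (3,4): δ = 116.80°  ·
  (3,5): δ = 46.41°  ✓
  (3,6): δ = 14.72°  ✓
  (4,5): δ = 109.61°  ·
  (4,6): δ = 77.91°  ·
  (5,6): δ = 148.30°  ·
antipodal pairs: 9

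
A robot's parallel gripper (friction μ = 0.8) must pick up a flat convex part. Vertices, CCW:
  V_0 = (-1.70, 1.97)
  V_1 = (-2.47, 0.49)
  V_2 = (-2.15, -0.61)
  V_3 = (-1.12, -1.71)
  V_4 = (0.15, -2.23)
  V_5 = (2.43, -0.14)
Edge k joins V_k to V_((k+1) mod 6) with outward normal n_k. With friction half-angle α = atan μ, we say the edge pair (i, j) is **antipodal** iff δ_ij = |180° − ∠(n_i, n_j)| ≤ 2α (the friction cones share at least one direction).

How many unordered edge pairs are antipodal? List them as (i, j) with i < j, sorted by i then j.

α = atan 0.8 = 38.66°;  2α = 77.32°
n_0 = (-0.8871, +0.4615)
n_1 = (-0.9602, -0.2793)
n_2 = (-0.7300, -0.6835)
n_3 = (-0.3789, -0.9254)
n_4 = (+0.6757, -0.7372)
n_5 = (+0.4550, +0.8905)
  (0,1): δ = 136.29°  ·
  (0,2): δ = 109.40°  ·
  (0,3): δ = 84.78°  ·
  (0,4): δ = 20.00°  ✓
  (0,5): δ = 90.42°  ·
  (1,2): δ = 153.10°  ·
  (1,3): δ = 128.49°  ·
  (1,4): δ = 63.71°  ✓
  (1,5): δ = 46.72°  ✓
  (2,3): δ = 155.38°  ·
  (2,4): δ = 90.61°  ·
  (2,5): δ = 19.82°  ✓
  (3,4): δ = 115.22°  ·
  (3,5): δ = 4.80°  ✓
  (4,5): δ = 69.57°  ✓
antipodal pairs: 6

count = 6; pairs: (0,4), (1,4), (1,5), (2,5), (3,5), (4,5)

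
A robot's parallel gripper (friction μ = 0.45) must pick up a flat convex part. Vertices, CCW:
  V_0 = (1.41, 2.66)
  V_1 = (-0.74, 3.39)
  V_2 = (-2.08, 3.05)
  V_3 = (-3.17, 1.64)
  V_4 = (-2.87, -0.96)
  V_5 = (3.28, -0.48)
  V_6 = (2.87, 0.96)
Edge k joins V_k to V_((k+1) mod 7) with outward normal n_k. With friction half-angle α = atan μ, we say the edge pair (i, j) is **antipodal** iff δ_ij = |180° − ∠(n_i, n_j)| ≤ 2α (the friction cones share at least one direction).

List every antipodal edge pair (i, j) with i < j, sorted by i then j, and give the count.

α = atan 0.45 = 24.23°;  2α = 48.46°
n_0 = (+0.3215, +0.9469)
n_1 = (-0.2459, +0.9693)
n_2 = (-0.7912, +0.6116)
n_3 = (-0.9934, -0.1146)
n_4 = (+0.0778, -0.9970)
n_5 = (+0.9618, +0.2738)
n_6 = (+0.7586, +0.6515)
  (0,1): δ = 147.01°  ·
  (0,2): δ = 108.95°  ·
  (0,3): δ = 64.66°  ·
  (0,4): δ = 23.22°  ✓
  (0,5): δ = 124.65°  ·
  (0,6): δ = 149.41°  ·
  (1,2): δ = 141.94°  ·
  (1,3): δ = 97.66°  ·
  (1,4): δ = 9.77°  ✓
  (1,5): δ = 91.66°  ·
  (1,6): δ = 116.42°  ·
  (2,3): δ = 135.71°  ·
  (2,4): δ = 47.83°  ✓
  (2,5): δ = 53.60°  ·
  (2,6): δ = 78.36°  ·
  (3,4): δ = 92.12°  ·
  (3,5): δ = 9.31°  ✓
  (3,6): δ = 34.07°  ✓
  (4,5): δ = 78.57°  ·
  (4,6): δ = 53.81°  ·
  (5,6): δ = 155.24°  ·
antipodal pairs: 5

count = 5; pairs: (0,4), (1,4), (2,4), (3,5), (3,6)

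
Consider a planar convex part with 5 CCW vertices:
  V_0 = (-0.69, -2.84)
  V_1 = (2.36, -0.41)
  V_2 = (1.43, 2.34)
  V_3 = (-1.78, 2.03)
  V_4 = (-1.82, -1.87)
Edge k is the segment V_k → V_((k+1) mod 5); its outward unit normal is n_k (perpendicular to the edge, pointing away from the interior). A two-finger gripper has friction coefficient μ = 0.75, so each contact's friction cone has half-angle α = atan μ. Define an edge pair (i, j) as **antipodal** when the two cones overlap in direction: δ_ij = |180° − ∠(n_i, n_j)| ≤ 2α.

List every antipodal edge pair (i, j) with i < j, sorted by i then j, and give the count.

α = atan 0.75 = 36.87°;  2α = 73.74°
n_0 = (+0.6231, -0.7821)
n_1 = (+0.9473, +0.3204)
n_2 = (-0.0961, +0.9954)
n_3 = (-0.9999, +0.0103)
n_4 = (-0.6513, -0.7588)
  (0,1): δ = 109.86°  ·
  (0,2): δ = 33.03°  ✓
  (0,3): δ = 50.87°  ✓
  (0,4): δ = 100.81°  ·
  (1,2): δ = 103.17°  ·
  (1,3): δ = 19.27°  ✓
  (1,4): δ = 30.67°  ✓
  (2,3): δ = 96.10°  ·
  (2,4): δ = 46.16°  ✓
  (3,4): δ = 130.06°  ·
antipodal pairs: 5

count = 5; pairs: (0,2), (0,3), (1,3), (1,4), (2,4)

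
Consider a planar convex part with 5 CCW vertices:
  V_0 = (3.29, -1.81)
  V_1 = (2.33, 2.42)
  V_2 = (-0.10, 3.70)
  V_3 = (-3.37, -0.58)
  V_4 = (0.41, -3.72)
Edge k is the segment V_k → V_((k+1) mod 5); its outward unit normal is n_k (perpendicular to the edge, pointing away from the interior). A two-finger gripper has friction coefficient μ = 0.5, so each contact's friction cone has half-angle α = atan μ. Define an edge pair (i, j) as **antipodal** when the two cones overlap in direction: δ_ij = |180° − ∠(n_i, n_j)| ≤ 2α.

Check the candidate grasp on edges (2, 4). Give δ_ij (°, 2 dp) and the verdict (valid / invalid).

δ = 19.07°, valid

α = atan 0.5 = 26.57°;  2α = 53.13°
edge 2: e_2 = (-3.27, -4.28);  n_2 = (-0.7946, +0.6071)
edge 4: e_4 = (+2.88, +1.91);  n_4 = (+0.5527, -0.8334)
∠(n_2, n_4) = 160.93°
δ = |180° − 160.93°| = 19.07°
19.07° ≤ 2α = 53.13°  →  valid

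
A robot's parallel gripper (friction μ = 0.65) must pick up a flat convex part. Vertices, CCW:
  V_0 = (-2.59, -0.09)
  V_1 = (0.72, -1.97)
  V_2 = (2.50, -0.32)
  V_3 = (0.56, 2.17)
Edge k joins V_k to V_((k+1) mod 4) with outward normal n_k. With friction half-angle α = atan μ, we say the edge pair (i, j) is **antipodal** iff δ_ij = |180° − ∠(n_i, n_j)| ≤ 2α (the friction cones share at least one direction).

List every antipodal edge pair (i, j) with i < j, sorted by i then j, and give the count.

count = 3; pairs: (0,2), (0,3), (1,3)

α = atan 0.65 = 33.02°;  2α = 66.05°
n_0 = (-0.4939, -0.8695)
n_1 = (+0.6798, -0.7334)
n_2 = (+0.7888, +0.6146)
n_3 = (-0.5829, +0.8125)
  (0,1): δ = 107.57°  ·
  (0,2): δ = 22.48°  ✓
  (0,3): δ = 65.25°  ✓
  (1,2): δ = 94.91°  ·
  (1,3): δ = 7.17°  ✓
  (2,3): δ = 92.26°  ·
antipodal pairs: 3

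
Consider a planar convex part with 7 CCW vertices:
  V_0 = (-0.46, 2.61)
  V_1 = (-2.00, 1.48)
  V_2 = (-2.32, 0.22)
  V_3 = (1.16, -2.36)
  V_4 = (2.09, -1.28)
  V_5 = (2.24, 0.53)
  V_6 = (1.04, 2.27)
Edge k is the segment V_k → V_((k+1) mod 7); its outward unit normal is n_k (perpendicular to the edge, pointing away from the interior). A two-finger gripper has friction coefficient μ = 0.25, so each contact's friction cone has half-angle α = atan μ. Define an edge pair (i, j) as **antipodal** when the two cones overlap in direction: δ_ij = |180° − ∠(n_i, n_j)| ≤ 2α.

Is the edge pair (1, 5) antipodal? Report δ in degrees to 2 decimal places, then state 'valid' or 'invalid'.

α = atan 0.25 = 14.04°;  2α = 28.07°
edge 1: e_1 = (-0.32, -1.26);  n_1 = (-0.9692, +0.2462)
edge 5: e_5 = (-1.20, +1.74);  n_5 = (+0.8232, +0.5677)
∠(n_1, n_5) = 131.16°
δ = |180° − 131.16°| = 48.84°
48.84° > 2α = 28.07°  →  invalid

δ = 48.84°, invalid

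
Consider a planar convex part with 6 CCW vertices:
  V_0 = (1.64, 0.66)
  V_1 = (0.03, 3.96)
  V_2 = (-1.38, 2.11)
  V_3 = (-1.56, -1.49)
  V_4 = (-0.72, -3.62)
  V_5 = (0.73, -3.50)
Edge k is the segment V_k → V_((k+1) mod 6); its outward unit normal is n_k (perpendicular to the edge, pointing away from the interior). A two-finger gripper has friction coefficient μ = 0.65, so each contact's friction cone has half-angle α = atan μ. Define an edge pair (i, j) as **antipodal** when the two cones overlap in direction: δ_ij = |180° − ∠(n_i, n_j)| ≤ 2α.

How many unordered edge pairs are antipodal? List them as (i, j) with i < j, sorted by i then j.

count = 7; pairs: (0,1), (0,2), (0,3), (1,4), (1,5), (2,5), (3,5)

α = atan 0.65 = 33.02°;  2α = 66.05°
n_0 = (+0.8987, +0.4385)
n_1 = (-0.7953, +0.6062)
n_2 = (-0.9988, +0.0499)
n_3 = (-0.9303, -0.3669)
n_4 = (+0.0825, -0.9966)
n_5 = (+0.9769, -0.2137)
  (0,1): δ = 63.32°  ✓
  (0,2): δ = 28.87°  ✓
  (0,3): δ = 4.48°  ✓
  (0,4): δ = 68.72°  ·
  (0,5): δ = 141.65°  ·
  (1,2): δ = 145.55°  ·
  (1,3): δ = 121.16°  ·
  (1,4): δ = 47.96°  ✓
  (1,5): δ = 24.97°  ✓
  (2,3): δ = 155.61°  ·
  (2,4): δ = 82.41°  ·
  (2,5): δ = 9.48°  ✓
  (3,4): δ = 106.79°  ·
  (3,5): δ = 33.86°  ✓
  (4,5): δ = 107.07°  ·
antipodal pairs: 7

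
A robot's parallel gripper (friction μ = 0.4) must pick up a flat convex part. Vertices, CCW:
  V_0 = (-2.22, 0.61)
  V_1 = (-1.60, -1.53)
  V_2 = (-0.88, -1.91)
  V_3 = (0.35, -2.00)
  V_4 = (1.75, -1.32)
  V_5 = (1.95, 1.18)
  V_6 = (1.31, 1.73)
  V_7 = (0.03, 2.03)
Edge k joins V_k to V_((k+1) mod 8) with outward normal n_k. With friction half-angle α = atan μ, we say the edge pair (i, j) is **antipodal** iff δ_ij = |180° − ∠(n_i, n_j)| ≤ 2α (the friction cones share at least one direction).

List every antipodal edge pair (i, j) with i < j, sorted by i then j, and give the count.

count = 9; pairs: (0,4), (0,5), (1,5), (1,6), (2,5), (2,6), (2,7), (3,6), (3,7)

α = atan 0.4 = 21.80°;  2α = 43.60°
n_0 = (-0.9605, -0.2783)
n_1 = (-0.4668, -0.8844)
n_2 = (-0.0730, -0.9973)
n_3 = (+0.4369, -0.8995)
n_4 = (+0.9968, -0.0797)
n_5 = (+0.6518, +0.7584)
n_6 = (+0.2282, +0.9736)
n_7 = (-0.5337, +0.8457)
  (0,1): δ = 133.98°  ·
  (0,2): δ = 110.34°  ·
  (0,3): δ = 80.25°  ·
  (0,4): δ = 20.73°  ✓
  (0,5): δ = 33.17°  ✓
  (0,6): δ = 60.65°  ·
  (0,7): δ = 106.10°  ·
  (1,2): δ = 156.36°  ·
  (1,3): δ = 126.27°  ·
  (1,4): δ = 66.75°  ·
  (1,5): δ = 12.85°  ✓
  (1,6): δ = 14.63°  ✓
  (1,7): δ = 60.08°  ·
  (2,3): δ = 149.91°  ·
  (2,4): δ = 90.39°  ·
  (2,5): δ = 36.49°  ✓
  (2,6): δ = 9.01°  ✓
  (2,7): δ = 36.44°  ✓
  (3,4): δ = 120.48°  ·
  (3,5): δ = 66.58°  ·
  (3,6): δ = 39.10°  ✓
  (3,7): δ = 6.35°  ✓
  (4,5): δ = 126.10°  ·
  (4,6): δ = 98.62°  ·
  (4,7): δ = 53.17°  ·
  (5,6): δ = 152.52°  ·
  (5,7): δ = 107.07°  ·
  (6,7): δ = 134.55°  ·
antipodal pairs: 9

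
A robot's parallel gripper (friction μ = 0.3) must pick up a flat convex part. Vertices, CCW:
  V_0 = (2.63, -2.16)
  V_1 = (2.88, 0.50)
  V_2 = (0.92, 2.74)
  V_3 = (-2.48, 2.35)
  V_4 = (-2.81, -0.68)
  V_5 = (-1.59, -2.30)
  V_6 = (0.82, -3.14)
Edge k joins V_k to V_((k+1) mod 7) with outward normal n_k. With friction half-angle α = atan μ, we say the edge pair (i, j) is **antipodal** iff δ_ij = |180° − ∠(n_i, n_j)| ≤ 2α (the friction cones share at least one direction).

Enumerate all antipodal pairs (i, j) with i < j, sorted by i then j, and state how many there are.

α = atan 0.3 = 16.70°;  2α = 33.40°
n_0 = (+0.9956, -0.0936)
n_1 = (+0.7526, +0.6585)
n_2 = (-0.1140, +0.9935)
n_3 = (-0.9941, +0.1083)
n_4 = (-0.7988, -0.6016)
n_5 = (-0.3291, -0.9443)
n_6 = (+0.4761, -0.8794)
  (0,1): δ = 133.44°  ·
  (0,2): δ = 78.09°  ·
  (0,3): δ = 0.85°  ✓
  (0,4): δ = 42.35°  ·
  (0,5): δ = 76.15°  ·
  (0,6): δ = 123.80°  ·
  (1,2): δ = 124.64°  ·
  (1,3): δ = 47.40°  ·
  (1,4): δ = 4.20°  ✓
  (1,5): δ = 29.60°  ✓
  (1,6): δ = 77.25°  ·
  (2,3): δ = 102.76°  ·
  (2,4): δ = 59.56°  ·
  (2,5): δ = 25.76°  ✓
  (2,6): δ = 21.89°  ✓
  (3,4): δ = 136.80°  ·
  (3,5): δ = 103.00°  ·
  (3,6): δ = 55.35°  ·
  (4,5): δ = 146.20°  ·
  (4,6): δ = 98.55°  ·
  (5,6): δ = 132.35°  ·
antipodal pairs: 5

count = 5; pairs: (0,3), (1,4), (1,5), (2,5), (2,6)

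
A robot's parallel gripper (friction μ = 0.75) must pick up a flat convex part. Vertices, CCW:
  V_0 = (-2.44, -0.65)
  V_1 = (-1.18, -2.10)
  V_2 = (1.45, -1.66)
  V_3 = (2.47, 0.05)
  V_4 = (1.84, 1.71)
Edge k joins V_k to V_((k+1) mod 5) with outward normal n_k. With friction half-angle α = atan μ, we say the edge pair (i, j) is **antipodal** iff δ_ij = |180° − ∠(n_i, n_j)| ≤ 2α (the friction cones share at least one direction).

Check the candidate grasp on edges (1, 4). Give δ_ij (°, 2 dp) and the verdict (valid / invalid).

α = atan 0.75 = 36.87°;  2α = 73.74°
edge 1: e_1 = (+2.63, +0.44);  n_1 = (+0.1650, -0.9863)
edge 4: e_4 = (-4.28, -2.36);  n_4 = (-0.4829, +0.8757)
∠(n_1, n_4) = 160.63°
δ = |180° − 160.63°| = 19.37°
19.37° ≤ 2α = 73.74°  →  valid

δ = 19.37°, valid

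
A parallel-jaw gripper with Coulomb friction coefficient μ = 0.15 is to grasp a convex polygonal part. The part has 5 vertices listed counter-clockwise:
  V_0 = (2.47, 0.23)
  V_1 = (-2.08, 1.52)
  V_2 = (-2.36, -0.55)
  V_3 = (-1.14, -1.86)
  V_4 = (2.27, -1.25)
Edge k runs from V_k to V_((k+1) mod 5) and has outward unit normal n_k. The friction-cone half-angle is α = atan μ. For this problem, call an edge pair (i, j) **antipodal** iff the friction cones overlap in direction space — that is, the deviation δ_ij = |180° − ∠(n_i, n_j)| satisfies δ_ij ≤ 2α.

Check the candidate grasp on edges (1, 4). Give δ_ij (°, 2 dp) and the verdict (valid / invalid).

α = atan 0.15 = 8.53°;  2α = 17.06°
edge 1: e_1 = (-0.28, -2.07);  n_1 = (-0.9910, +0.1340)
edge 4: e_4 = (+0.20, +1.48);  n_4 = (+0.9910, -0.1339)
∠(n_1, n_4) = 179.99°
δ = |180° − 179.99°| = 0.01°
0.01° ≤ 2α = 17.06°  →  valid

δ = 0.01°, valid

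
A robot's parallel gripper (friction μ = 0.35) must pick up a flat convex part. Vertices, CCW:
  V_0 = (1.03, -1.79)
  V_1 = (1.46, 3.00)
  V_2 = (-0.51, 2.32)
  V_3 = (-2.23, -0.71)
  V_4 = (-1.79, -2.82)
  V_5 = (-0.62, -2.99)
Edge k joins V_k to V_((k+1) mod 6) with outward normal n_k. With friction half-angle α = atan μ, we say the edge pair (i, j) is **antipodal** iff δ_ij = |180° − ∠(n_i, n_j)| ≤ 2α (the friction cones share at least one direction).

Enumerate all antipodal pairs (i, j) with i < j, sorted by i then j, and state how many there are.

count = 5; pairs: (0,2), (0,3), (1,4), (1,5), (2,5)

α = atan 0.35 = 19.29°;  2α = 38.58°
n_0 = (+0.9960, -0.0894)
n_1 = (-0.3263, +0.9453)
n_2 = (-0.8697, +0.4937)
n_3 = (-0.9789, -0.2041)
n_4 = (-0.1438, -0.9896)
n_5 = (+0.5882, -0.8087)
  (0,1): δ = 65.83°  ·
  (0,2): δ = 24.45°  ✓
  (0,3): δ = 16.91°  ✓
  (0,4): δ = 86.86°  ·
  (0,5): δ = 131.16°  ·
  (1,2): δ = 138.63°  ·
  (1,3): δ = 97.26°  ·
  (1,4): δ = 27.31°  ✓
  (1,5): δ = 16.98°  ✓
  (2,3): δ = 138.64°  ·
  (2,4): δ = 68.69°  ·
  (2,5): δ = 24.39°  ✓
  (3,4): δ = 110.05°  ·
  (3,5): δ = 65.75°  ·
  (4,5): δ = 135.71°  ·
antipodal pairs: 5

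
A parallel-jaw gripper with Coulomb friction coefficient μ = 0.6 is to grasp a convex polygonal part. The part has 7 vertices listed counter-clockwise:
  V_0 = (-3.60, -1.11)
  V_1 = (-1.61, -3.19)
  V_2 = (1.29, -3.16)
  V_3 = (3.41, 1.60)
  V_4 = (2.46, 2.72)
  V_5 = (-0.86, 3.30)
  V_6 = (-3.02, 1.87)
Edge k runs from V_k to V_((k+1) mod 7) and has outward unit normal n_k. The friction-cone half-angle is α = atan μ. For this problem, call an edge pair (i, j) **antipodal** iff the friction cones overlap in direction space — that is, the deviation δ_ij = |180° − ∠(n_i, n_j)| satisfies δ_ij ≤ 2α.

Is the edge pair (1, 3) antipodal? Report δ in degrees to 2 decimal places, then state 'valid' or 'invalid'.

α = atan 0.6 = 30.96°;  2α = 61.93°
edge 1: e_1 = (+2.90, +0.03);  n_1 = (+0.0103, -0.9999)
edge 3: e_3 = (-0.95, +1.12);  n_3 = (+0.7626, +0.6469)
∠(n_1, n_3) = 129.71°
δ = |180° − 129.71°| = 50.29°
50.29° ≤ 2α = 61.93°  →  valid

δ = 50.29°, valid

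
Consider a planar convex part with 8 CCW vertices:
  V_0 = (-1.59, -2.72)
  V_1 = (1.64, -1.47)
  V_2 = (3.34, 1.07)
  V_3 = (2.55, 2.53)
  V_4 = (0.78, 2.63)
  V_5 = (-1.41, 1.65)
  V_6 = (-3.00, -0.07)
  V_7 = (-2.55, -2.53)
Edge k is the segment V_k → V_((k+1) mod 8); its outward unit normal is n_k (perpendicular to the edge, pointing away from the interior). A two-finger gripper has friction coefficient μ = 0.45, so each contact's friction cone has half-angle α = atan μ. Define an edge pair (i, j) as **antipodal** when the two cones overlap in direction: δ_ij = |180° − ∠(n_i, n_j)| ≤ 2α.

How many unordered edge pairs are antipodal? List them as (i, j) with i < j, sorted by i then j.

count = 9; pairs: (0,3), (0,4), (0,5), (1,4), (1,5), (1,6), (2,6), (3,7), (4,7)

α = atan 0.45 = 24.23°;  2α = 48.46°
n_0 = (+0.3609, -0.9326)
n_1 = (+0.8310, -0.5562)
n_2 = (+0.8795, +0.4759)
n_3 = (+0.0564, +0.9984)
n_4 = (-0.4085, +0.9128)
n_5 = (-0.7343, +0.6788)
n_6 = (-0.9837, -0.1799)
n_7 = (-0.1942, -0.9810)
  (0,1): δ = 144.95°  ·
  (0,2): δ = 82.74°  ·
  (0,3): δ = 24.39°  ✓
  (0,4): δ = 2.95°  ✓
  (0,5): δ = 26.09°  ✓
  (0,6): δ = 79.21°  ·
  (0,7): δ = 147.65°  ·
  (1,2): δ = 117.79°  ·
  (1,3): δ = 59.44°  ·
  (1,4): δ = 32.10°  ✓
  (1,5): δ = 8.96°  ✓
  (1,6): δ = 44.16°  ✓
  (1,7): δ = 112.60°  ·
  (2,3): δ = 121.65°  ·
  (2,4): δ = 94.31°  ·
  (2,5): δ = 71.17°  ·
  (2,6): δ = 18.05°  ✓
  (2,7): δ = 50.39°  ·
  (3,4): δ = 152.66°  ·
  (3,5): δ = 129.52°  ·
  (3,6): δ = 76.40°  ·
  (3,7): δ = 7.96°  ✓
  (4,5): δ = 156.86°  ·
  (4,6): δ = 103.74°  ·
  (4,7): δ = 35.30°  ✓
  (5,6): δ = 126.88°  ·
  (5,7): δ = 58.44°  ·
  (6,7): δ = 111.56°  ·
antipodal pairs: 9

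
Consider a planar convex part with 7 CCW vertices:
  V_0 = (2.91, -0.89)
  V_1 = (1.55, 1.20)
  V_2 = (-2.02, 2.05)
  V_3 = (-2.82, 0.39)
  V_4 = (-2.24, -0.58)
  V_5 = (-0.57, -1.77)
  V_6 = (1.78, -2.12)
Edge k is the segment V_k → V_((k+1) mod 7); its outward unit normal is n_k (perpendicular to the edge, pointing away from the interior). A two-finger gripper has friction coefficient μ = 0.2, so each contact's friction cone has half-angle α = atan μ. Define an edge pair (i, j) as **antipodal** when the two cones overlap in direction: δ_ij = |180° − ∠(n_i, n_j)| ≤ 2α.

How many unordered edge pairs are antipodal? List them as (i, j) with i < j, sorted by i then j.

count = 5; pairs: (0,3), (0,4), (1,4), (1,5), (2,6)

α = atan 0.2 = 11.31°;  2α = 22.62°
n_0 = (+0.8382, +0.5454)
n_1 = (+0.2316, +0.9728)
n_2 = (-0.9008, +0.4341)
n_3 = (-0.8583, -0.5132)
n_4 = (-0.5803, -0.8144)
n_5 = (-0.1473, -0.9891)
n_6 = (+0.7364, -0.6765)
  (0,1): δ = 136.45°  ·
  (0,2): δ = 58.78°  ·
  (0,3): δ = 2.18°  ✓
  (0,4): δ = 21.47°  ✓
  (0,5): δ = 48.48°  ·
  (0,6): δ = 104.37°  ·
  (1,2): δ = 102.34°  ·
  (1,3): δ = 45.73°  ·
  (1,4): δ = 22.08°  ✓
  (1,5): δ = 4.92°  ✓
  (1,6): δ = 60.82°  ·
  (2,3): δ = 123.39°  ·
  (2,4): δ = 99.74°  ·
  (2,5): δ = 72.74°  ·
  (2,6): δ = 16.84°  ✓
  (3,4): δ = 156.35°  ·
  (3,5): δ = 129.35°  ·
  (3,6): δ = 73.45°  ·
  (4,5): δ = 153.00°  ·
  (4,6): δ = 97.10°  ·
  (5,6): δ = 124.10°  ·
antipodal pairs: 5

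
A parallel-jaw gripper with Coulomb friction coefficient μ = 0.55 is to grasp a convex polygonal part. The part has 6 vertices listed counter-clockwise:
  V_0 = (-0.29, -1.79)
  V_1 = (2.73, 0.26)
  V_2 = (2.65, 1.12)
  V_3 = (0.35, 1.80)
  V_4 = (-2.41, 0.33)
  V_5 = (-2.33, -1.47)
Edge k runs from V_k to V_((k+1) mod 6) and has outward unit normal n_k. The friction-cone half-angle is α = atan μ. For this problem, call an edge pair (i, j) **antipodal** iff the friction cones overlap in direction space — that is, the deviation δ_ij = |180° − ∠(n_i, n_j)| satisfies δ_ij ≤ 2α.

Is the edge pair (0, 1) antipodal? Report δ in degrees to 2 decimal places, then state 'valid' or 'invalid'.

α = atan 0.55 = 28.81°;  2α = 57.62°
edge 0: e_0 = (+3.02, +2.05);  n_0 = (+0.5616, -0.8274)
edge 1: e_1 = (-0.08, +0.86);  n_1 = (+0.9957, +0.0926)
∠(n_0, n_1) = 61.15°
δ = |180° − 61.15°| = 118.85°
118.85° > 2α = 57.62°  →  invalid

δ = 118.85°, invalid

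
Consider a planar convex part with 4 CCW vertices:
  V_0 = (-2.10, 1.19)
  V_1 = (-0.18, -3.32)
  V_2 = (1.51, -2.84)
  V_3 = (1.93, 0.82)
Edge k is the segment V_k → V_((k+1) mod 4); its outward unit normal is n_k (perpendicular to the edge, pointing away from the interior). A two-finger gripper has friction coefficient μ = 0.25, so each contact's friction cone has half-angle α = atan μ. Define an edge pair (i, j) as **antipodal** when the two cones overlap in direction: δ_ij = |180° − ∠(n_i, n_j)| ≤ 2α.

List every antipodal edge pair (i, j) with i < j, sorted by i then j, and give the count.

α = atan 0.25 = 14.04°;  2α = 28.07°
n_0 = (-0.9201, -0.3917)
n_1 = (+0.2732, -0.9620)
n_2 = (+0.9935, -0.1140)
n_3 = (+0.0914, +0.9958)
  (0,1): δ = 97.20°  ·
  (0,2): δ = 29.61°  ·
  (0,3): δ = 61.69°  ·
  (1,2): δ = 112.40°  ·
  (1,3): δ = 21.10°  ✓
  (2,3): δ = 88.70°  ·
antipodal pairs: 1

count = 1; pairs: (1,3)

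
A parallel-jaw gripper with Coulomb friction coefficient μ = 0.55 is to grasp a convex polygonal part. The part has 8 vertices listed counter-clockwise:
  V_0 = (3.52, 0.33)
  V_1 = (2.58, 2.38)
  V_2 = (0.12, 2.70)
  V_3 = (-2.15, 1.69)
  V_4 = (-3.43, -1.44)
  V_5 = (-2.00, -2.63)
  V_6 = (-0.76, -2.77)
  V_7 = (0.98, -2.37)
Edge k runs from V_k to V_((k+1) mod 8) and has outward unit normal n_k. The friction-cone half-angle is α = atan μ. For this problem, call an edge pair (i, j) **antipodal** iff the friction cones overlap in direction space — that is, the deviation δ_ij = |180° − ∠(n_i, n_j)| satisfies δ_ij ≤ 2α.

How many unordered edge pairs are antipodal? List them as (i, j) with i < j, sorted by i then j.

α = atan 0.55 = 28.81°;  2α = 57.62°
n_0 = (+0.9090, +0.4168)
n_1 = (+0.1290, +0.9916)
n_2 = (-0.4065, +0.9136)
n_3 = (-0.9256, +0.3785)
n_4 = (-0.6397, -0.7687)
n_5 = (-0.1122, -0.9937)
n_6 = (+0.2240, -0.9746)
n_7 = (+0.7284, -0.6852)
  (0,1): δ = 122.04°  ·
  (0,2): δ = 90.65°  ·
  (0,3): δ = 46.88°  ✓
  (0,4): δ = 25.60°  ✓
  (0,5): δ = 58.93°  ·
  (0,6): δ = 78.31°  ·
  (0,7): δ = 112.12°  ·
  (1,2): δ = 148.60°  ·
  (1,3): δ = 104.83°  ·
  (1,4): δ = 32.35°  ✓
  (1,5): δ = 0.97°  ✓
  (1,6): δ = 20.36°  ✓
  (1,7): δ = 54.16°  ✓
  (2,3): δ = 136.23°  ·
  (2,4): δ = 63.75°  ·
  (2,5): δ = 30.43°  ✓
  (2,6): δ = 11.04°  ✓
  (2,7): δ = 22.76°  ✓
  (3,4): δ = 107.52°  ·
  (3,5): δ = 74.20°  ·
  (3,6): δ = 54.81°  ✓
  (3,7): δ = 21.01°  ✓
  (4,5): δ = 146.68°  ·
  (4,6): δ = 127.29°  ·
  (4,7): δ = 93.48°  ·
  (5,6): δ = 160.61°  ·
  (5,7): δ = 126.81°  ·
  (6,7): δ = 146.20°  ·
antipodal pairs: 11

count = 11; pairs: (0,3), (0,4), (1,4), (1,5), (1,6), (1,7), (2,5), (2,6), (2,7), (3,6), (3,7)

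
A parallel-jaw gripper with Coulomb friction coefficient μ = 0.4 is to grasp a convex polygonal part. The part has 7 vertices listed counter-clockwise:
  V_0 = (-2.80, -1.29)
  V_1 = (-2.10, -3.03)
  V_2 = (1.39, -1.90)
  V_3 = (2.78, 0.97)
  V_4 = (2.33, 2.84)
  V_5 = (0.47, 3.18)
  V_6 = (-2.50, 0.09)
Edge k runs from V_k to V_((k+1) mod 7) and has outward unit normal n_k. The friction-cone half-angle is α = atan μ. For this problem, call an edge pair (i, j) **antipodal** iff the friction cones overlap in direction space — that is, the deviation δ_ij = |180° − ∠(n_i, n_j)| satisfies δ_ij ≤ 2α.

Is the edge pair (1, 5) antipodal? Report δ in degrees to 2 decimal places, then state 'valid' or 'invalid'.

δ = 28.19°, valid

α = atan 0.4 = 21.80°;  2α = 43.60°
edge 1: e_1 = (+3.49, +1.13);  n_1 = (+0.3080, -0.9514)
edge 5: e_5 = (-2.97, -3.09);  n_5 = (-0.7210, +0.6930)
∠(n_1, n_5) = 151.81°
δ = |180° − 151.81°| = 28.19°
28.19° ≤ 2α = 43.60°  →  valid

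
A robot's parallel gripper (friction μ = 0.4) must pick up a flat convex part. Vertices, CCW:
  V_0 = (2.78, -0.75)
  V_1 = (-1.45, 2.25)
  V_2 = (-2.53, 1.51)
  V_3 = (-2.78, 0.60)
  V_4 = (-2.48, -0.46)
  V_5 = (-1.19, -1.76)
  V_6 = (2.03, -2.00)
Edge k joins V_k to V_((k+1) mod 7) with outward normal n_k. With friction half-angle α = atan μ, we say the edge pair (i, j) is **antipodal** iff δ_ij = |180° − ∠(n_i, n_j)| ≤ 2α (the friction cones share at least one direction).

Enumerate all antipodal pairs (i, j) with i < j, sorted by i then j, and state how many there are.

α = atan 0.4 = 21.80°;  2α = 43.60°
n_0 = (+0.5785, +0.8157)
n_1 = (-0.5652, +0.8249)
n_2 = (-0.9643, +0.2649)
n_3 = (-0.9622, -0.2723)
n_4 = (-0.7098, -0.7044)
n_5 = (-0.0743, -0.9972)
n_6 = (+0.8575, -0.5145)
  (0,1): δ = 110.24°  ·
  (0,2): δ = 70.02°  ·
  (0,3): δ = 38.85°  ✓
  (0,4): δ = 9.88°  ✓
  (0,5): δ = 31.08°  ✓
  (0,6): δ = 94.38°  ·
  (1,2): δ = 139.78°  ·
  (1,3): δ = 108.62°  ·
  (1,4): δ = 79.64°  ·
  (1,5): δ = 38.68°  ✓
  (1,6): δ = 24.62°  ✓
  (2,3): δ = 148.84°  ·
  (2,4): δ = 119.86°  ·
  (2,5): δ = 78.90°  ·
  (2,6): δ = 15.60°  ✓
  (3,4): δ = 151.02°  ·
  (3,5): δ = 110.07°  ·
  (3,6): δ = 46.77°  ·
  (4,5): δ = 139.04°  ·
  (4,6): δ = 75.74°  ·
  (5,6): δ = 116.70°  ·
antipodal pairs: 6

count = 6; pairs: (0,3), (0,4), (0,5), (1,5), (1,6), (2,6)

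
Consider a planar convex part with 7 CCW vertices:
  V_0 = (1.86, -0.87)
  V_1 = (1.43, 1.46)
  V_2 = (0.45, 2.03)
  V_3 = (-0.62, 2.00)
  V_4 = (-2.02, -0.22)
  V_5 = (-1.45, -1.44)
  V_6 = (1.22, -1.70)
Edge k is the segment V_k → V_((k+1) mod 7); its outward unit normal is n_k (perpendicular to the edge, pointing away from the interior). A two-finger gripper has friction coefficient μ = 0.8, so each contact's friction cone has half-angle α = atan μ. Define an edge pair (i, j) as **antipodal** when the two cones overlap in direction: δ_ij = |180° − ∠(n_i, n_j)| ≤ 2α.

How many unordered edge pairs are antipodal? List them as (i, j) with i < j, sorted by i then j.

α = atan 0.8 = 38.66°;  2α = 77.32°
n_0 = (+0.9834, +0.1815)
n_1 = (+0.5028, +0.8644)
n_2 = (-0.0280, +0.9996)
n_3 = (-0.8459, +0.5334)
n_4 = (-0.9060, -0.4233)
n_5 = (-0.0969, -0.9953)
n_6 = (+0.7919, -0.6106)
  (0,1): δ = 130.64°  ·
  (0,2): δ = 98.85°  ·
  (0,3): δ = 42.69°  ✓
  (0,4): δ = 14.59°  ✓
  (0,5): δ = 73.98°  ✓
  (0,6): δ = 131.91°  ·
  (1,2): δ = 148.21°  ·
  (1,3): δ = 92.05°  ·
  (1,4): δ = 34.77°  ✓
  (1,5): δ = 24.62°  ✓
  (1,6): δ = 82.55°  ·
  (2,3): δ = 123.84°  ·
  (2,4): δ = 66.56°  ✓
  (2,5): δ = 7.17°  ✓
  (2,6): δ = 50.76°  ✓
  (3,4): δ = 122.72°  ·
  (3,5): δ = 63.33°  ✓
  (3,6): δ = 5.40°  ✓
  (4,5): δ = 120.60°  ·
  (4,6): δ = 62.68°  ✓
  (5,6): δ = 122.07°  ·
antipodal pairs: 11

count = 11; pairs: (0,3), (0,4), (0,5), (1,4), (1,5), (2,4), (2,5), (2,6), (3,5), (3,6), (4,6)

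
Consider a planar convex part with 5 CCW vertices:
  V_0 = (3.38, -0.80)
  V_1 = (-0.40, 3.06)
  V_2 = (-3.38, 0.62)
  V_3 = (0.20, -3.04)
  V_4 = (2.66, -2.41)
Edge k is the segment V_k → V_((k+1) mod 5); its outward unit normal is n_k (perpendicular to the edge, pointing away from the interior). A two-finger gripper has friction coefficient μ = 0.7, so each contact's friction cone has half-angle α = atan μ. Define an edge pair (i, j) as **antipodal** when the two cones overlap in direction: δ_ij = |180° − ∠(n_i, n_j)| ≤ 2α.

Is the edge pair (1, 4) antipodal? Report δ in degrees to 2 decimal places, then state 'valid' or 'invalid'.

α = atan 0.7 = 34.99°;  2α = 69.98°
edge 1: e_1 = (-2.98, -2.44);  n_1 = (-0.6335, +0.7737)
edge 4: e_4 = (+0.72, +1.61);  n_4 = (+0.9129, -0.4082)
∠(n_1, n_4) = 153.40°
δ = |180° − 153.40°| = 26.60°
26.60° ≤ 2α = 69.98°  →  valid

δ = 26.60°, valid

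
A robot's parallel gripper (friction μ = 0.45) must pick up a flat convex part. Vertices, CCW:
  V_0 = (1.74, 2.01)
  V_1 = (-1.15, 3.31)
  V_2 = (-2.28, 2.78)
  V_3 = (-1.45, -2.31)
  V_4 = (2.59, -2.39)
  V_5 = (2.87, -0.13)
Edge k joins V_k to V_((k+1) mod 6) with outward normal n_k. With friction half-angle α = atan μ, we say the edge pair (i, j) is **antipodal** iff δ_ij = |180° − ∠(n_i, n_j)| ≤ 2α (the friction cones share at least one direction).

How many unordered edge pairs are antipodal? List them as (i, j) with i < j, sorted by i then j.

α = atan 0.45 = 24.23°;  2α = 48.46°
n_0 = (+0.4102, +0.9120)
n_1 = (-0.4246, +0.9054)
n_2 = (-0.9870, -0.1609)
n_3 = (-0.0198, -0.9998)
n_4 = (+0.9924, -0.1230)
n_5 = (+0.8843, +0.4669)
  (0,1): δ = 130.65°  ·
  (0,2): δ = 56.52°  ·
  (0,3): δ = 23.09°  ✓
  (0,4): δ = 107.16°  ·
  (0,5): δ = 142.06°  ·
  (1,2): δ = 105.87°  ·
  (1,3): δ = 26.26°  ✓
  (1,4): δ = 57.81°  ·
  (1,5): δ = 92.71°  ·
  (2,3): δ = 100.40°  ·
  (2,4): δ = 16.32°  ✓
  (2,5): δ = 18.57°  ✓
  (3,4): δ = 95.93°  ·
  (3,5): δ = 61.03°  ·
  (4,5): δ = 145.10°  ·
antipodal pairs: 4

count = 4; pairs: (0,3), (1,3), (2,4), (2,5)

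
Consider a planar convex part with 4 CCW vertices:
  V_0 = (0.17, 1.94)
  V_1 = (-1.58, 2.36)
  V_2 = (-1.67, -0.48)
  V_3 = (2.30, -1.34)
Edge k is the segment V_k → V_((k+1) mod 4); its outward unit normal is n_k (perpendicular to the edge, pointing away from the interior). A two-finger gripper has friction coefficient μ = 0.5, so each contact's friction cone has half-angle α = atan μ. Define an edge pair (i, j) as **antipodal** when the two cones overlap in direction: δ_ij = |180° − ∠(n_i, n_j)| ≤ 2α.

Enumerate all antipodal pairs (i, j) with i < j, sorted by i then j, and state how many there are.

α = atan 0.5 = 26.57°;  2α = 53.13°
n_0 = (+0.2334, +0.9724)
n_1 = (-0.9995, +0.0317)
n_2 = (-0.2117, -0.9773)
n_3 = (+0.8387, +0.5446)
  (0,1): δ = 78.32°  ·
  (0,2): δ = 1.27°  ✓
  (0,3): δ = 136.50°  ·
  (1,2): δ = 100.41°  ·
  (1,3): δ = 34.81°  ✓
  (2,3): δ = 44.78°  ✓
antipodal pairs: 3

count = 3; pairs: (0,2), (1,3), (2,3)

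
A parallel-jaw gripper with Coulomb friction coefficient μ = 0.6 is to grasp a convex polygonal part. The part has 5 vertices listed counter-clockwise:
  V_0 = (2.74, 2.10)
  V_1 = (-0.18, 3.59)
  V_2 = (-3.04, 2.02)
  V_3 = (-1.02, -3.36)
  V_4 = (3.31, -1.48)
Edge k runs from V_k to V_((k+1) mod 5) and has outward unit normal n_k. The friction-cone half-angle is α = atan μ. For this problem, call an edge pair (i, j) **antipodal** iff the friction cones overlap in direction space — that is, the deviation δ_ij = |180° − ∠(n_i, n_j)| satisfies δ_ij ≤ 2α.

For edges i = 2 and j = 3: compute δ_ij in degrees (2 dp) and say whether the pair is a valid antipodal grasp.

α = atan 0.6 = 30.96°;  2α = 61.93°
edge 2: e_2 = (+2.02, -5.38);  n_2 = (-0.9362, -0.3515)
edge 3: e_3 = (+4.33, +1.88);  n_3 = (+0.3983, -0.9173)
∠(n_2, n_3) = 92.89°
δ = |180° − 92.89°| = 87.11°
87.11° > 2α = 61.93°  →  invalid

δ = 87.11°, invalid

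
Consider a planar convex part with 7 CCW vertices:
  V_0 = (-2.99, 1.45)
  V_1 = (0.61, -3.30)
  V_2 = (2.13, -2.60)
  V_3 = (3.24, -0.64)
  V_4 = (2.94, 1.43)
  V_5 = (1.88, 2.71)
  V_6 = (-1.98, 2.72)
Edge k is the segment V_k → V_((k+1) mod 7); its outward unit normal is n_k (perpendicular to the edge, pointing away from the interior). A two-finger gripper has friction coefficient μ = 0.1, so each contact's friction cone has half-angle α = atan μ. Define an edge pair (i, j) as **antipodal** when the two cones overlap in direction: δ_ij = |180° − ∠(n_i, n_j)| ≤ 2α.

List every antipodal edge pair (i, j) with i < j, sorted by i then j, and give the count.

α = atan 0.1 = 5.71°;  2α = 11.42°
n_0 = (-0.7970, -0.6040)
n_1 = (+0.4183, -0.9083)
n_2 = (+0.8701, -0.4928)
n_3 = (+0.9897, +0.1434)
n_4 = (+0.7702, +0.6378)
n_5 = (+0.0026, +1.0000)
n_6 = (-0.7827, +0.6224)
  (0,1): δ = 102.43°  ·
  (0,2): δ = 66.68°  ·
  (0,3): δ = 28.91°  ·
  (0,4): δ = 2.47°  ✓
  (0,5): δ = 52.69°  ·
  (0,6): δ = 104.35°  ·
  (1,2): δ = 144.25°  ·
  (1,3): δ = 106.48°  ·
  (1,4): δ = 75.10°  ·
  (1,5): δ = 24.88°  ·
  (1,6): δ = 26.78°  ·
  (2,3): δ = 142.23°  ·
  (2,4): δ = 110.85°  ·
  (2,5): δ = 60.62°  ·
  (2,6): δ = 8.97°  ✓
  (3,4): δ = 148.62°  ·
  (3,5): δ = 98.39°  ·
  (3,6): δ = 46.74°  ·
  (4,5): δ = 129.78°  ·
  (4,6): δ = 78.12°  ·
  (5,6): δ = 128.35°  ·
antipodal pairs: 2

count = 2; pairs: (0,4), (2,6)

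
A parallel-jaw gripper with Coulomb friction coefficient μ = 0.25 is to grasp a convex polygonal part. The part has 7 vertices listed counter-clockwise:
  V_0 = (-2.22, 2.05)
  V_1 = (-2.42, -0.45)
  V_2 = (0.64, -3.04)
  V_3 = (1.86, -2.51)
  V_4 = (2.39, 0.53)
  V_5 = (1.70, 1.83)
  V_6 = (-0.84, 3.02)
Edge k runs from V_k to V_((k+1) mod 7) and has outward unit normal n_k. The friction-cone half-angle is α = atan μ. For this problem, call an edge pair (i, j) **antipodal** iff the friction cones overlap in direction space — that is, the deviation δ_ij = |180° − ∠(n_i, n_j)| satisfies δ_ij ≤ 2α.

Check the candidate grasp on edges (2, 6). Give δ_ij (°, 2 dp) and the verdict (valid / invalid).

α = atan 0.25 = 14.04°;  2α = 28.07°
edge 2: e_2 = (+1.22, +0.53);  n_2 = (+0.3985, -0.9172)
edge 6: e_6 = (-1.38, -0.97);  n_6 = (-0.5751, +0.8181)
∠(n_2, n_6) = 168.38°
δ = |180° − 168.38°| = 11.62°
11.62° ≤ 2α = 28.07°  →  valid

δ = 11.62°, valid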